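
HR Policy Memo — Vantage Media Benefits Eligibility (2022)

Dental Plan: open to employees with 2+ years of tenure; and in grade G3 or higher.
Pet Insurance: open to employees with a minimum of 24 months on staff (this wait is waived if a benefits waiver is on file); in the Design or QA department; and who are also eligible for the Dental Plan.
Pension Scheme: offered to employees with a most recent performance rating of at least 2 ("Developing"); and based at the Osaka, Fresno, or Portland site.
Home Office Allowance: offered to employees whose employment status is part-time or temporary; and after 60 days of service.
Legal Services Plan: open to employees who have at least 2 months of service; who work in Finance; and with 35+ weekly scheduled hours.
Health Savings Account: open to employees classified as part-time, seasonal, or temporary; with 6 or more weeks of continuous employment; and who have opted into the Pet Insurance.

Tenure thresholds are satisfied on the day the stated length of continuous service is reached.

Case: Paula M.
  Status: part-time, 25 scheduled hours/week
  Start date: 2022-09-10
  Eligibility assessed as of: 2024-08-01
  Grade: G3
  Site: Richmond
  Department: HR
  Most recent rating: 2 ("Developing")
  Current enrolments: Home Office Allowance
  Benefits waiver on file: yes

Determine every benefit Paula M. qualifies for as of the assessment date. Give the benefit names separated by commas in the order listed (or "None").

Service from 2022-09-10 to 2024-08-01: 691 days.
Dental Plan — service 691 days < 2 years (≈730 days) ✗ → not eligible.
Pet Insurance — benefits waiver on file ✓; dept HR ✗ → not eligible.
Pension Scheme — rating 2 ≥ 2 ✓; site Richmond ✗ (not Osaka, Fresno, or Portland) → not eligible.
Home Office Allowance — status part-time ✓; service 691 days ≥ 60 days ✓ → eligible.
Legal Services Plan — service 691 days ≥ 2 months (≈60 days) ✓; dept HR ✗ → not eligible.
Health Savings Account — status part-time ✓; service 691 days ≥ 6 weeks (≈42 days) ✓; not enrolled in Pet Insurance ✗ → not eligible.

Home Office Allowance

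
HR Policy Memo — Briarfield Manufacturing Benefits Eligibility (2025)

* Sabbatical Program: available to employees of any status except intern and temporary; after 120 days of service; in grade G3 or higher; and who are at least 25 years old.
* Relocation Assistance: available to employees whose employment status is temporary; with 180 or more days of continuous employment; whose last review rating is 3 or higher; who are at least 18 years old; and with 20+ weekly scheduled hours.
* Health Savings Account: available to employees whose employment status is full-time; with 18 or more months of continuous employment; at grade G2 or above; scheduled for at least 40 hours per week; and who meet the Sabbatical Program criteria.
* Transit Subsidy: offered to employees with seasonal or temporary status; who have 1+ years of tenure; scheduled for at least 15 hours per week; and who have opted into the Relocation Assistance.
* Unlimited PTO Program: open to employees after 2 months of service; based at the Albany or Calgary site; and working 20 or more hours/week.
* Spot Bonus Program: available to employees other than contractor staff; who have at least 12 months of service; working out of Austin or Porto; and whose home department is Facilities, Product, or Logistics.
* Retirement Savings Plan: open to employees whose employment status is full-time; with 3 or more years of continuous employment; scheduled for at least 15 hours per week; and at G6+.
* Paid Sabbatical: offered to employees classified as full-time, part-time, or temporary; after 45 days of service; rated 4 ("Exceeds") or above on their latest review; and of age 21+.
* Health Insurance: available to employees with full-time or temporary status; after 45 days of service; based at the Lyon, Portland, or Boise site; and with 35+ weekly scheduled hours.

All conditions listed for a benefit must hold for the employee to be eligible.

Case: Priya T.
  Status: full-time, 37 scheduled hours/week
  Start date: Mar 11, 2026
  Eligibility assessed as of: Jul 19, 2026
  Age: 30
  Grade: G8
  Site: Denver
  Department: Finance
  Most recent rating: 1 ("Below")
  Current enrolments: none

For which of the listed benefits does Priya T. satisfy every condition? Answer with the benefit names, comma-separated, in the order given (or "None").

Service from Mar 11, 2026 to Jul 19, 2026: 130 days.
Sabbatical Program — status full-time ✓ (not excluded); service 130 days ≥ 120 days ✓; grade G8 ≥ G3 ✓; age 30 ≥ 25 ✓ → eligible.
Relocation Assistance — status full-time ✗ (requires temporary) → not eligible.
Health Savings Account — status full-time ✓; service 130 days < 18 months (≈540 days) ✗ → not eligible.
Transit Subsidy — status full-time ✗ (requires seasonal or temporary) → not eligible.
Unlimited PTO Program — service 130 days ≥ 2 months (≈60 days) ✓; site Denver ✗ (not Albany or Calgary) → not eligible.
Spot Bonus Program — status full-time ✓ (not excluded); service 130 days < 12 months (≈360 days) ✗ → not eligible.
Retirement Savings Plan — status full-time ✓; service 130 days < 3 years (≈1095 days) ✗ → not eligible.
Paid Sabbatical — status full-time ✓; service 130 days ≥ 45 days ✓; rating 1 < 4 ✗ → not eligible.
Health Insurance — status full-time ✓; service 130 days ≥ 45 days ✓; site Denver ✗ (not Lyon, Portland, or Boise) → not eligible.

Sabbatical Program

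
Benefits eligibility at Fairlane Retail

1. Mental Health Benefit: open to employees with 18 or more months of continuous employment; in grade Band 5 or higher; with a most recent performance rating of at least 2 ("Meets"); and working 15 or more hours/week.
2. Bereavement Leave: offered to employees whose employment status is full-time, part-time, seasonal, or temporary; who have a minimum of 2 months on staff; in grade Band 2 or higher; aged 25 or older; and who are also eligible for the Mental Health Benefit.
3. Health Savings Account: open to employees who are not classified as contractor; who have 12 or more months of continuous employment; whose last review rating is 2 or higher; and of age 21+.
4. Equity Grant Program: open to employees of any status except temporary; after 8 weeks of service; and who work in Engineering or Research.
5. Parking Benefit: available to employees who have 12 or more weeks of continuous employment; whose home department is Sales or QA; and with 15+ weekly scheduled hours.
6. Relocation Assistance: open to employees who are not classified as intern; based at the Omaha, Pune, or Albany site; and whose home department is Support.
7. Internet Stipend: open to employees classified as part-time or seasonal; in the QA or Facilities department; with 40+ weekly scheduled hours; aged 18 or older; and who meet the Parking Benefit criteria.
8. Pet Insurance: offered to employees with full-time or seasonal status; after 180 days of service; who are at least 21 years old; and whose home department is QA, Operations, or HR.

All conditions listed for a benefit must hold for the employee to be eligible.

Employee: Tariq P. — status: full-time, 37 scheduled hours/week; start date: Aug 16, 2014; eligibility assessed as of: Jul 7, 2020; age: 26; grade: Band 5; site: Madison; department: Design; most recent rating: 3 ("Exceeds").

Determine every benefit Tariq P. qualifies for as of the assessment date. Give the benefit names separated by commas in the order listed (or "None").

Service from Aug 16, 2014 to Jul 7, 2020: 2152 days.
Mental Health Benefit — service 2152 days ≥ 18 months (≈540 days) ✓; grade Band 5 ≥ Band 5 ✓; rating 3 ≥ 2 ✓; 37 hrs/wk ≥ 15 ✓ → eligible.
Bereavement Leave — status full-time ✓; service 2152 days ≥ 2 months (≈60 days) ✓; grade Band 5 ≥ Band 2 ✓; age 26 ≥ 25 ✓; eligible for Mental Health Benefit ✓ → eligible.
Health Savings Account — status full-time ✓ (not excluded); service 2152 days ≥ 12 months (≈360 days) ✓; rating 3 ≥ 2 ✓; age 26 ≥ 21 ✓ → eligible.
Equity Grant Program — status full-time ✓ (not excluded); service 2152 days ≥ 8 weeks (≈56 days) ✓; dept Design ✗ → not eligible.
Parking Benefit — service 2152 days ≥ 12 weeks (≈84 days) ✓; dept Design ✗ → not eligible.
Relocation Assistance — status full-time ✓ (not excluded); site Madison ✗ (not Omaha, Pune, or Albany) → not eligible.
Internet Stipend — status full-time ✗ (requires part-time or seasonal) → not eligible.
Pet Insurance — status full-time ✓; service 2152 days ≥ 180 days ✓; age 26 ≥ 21 ✓; dept Design ✗ → not eligible.

Mental Health Benefit, Bereavement Leave, Health Savings Account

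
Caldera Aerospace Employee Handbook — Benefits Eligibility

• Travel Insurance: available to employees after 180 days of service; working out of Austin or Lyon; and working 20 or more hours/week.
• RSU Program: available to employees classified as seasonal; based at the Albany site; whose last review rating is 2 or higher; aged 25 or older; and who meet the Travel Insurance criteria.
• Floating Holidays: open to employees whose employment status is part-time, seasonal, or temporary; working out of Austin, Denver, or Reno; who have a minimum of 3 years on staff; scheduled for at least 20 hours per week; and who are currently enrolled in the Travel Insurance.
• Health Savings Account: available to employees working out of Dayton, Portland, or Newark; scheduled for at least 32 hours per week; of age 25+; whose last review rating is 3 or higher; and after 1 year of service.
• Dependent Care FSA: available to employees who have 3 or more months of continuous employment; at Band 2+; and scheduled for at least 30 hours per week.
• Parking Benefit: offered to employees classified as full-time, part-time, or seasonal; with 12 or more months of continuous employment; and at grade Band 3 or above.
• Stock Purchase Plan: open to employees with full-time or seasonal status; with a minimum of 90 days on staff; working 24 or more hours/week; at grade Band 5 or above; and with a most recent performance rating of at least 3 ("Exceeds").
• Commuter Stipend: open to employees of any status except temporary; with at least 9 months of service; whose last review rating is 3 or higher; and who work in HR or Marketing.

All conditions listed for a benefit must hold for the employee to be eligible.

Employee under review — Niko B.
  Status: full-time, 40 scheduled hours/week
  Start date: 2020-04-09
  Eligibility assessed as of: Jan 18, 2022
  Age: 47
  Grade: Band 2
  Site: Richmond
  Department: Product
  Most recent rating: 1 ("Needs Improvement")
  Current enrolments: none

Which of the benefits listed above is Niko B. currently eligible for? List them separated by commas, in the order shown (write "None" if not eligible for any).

Service from 2020-04-09 to Jan 18, 2022: 649 days.
Travel Insurance — service 649 days ≥ 180 days ✓; site Richmond ✗ (not Austin or Lyon) → not eligible.
RSU Program — status full-time ✗ (requires seasonal) → not eligible.
Floating Holidays — status full-time ✗ (requires part-time, seasonal, or temporary) → not eligible.
Health Savings Account — site Richmond ✗ (not Dayton, Portland, or Newark) → not eligible.
Dependent Care FSA — service 649 days ≥ 3 months (≈90 days) ✓; grade Band 2 ≥ Band 2 ✓; 40 hrs/wk ≥ 30 ✓ → eligible.
Parking Benefit — status full-time ✓; service 649 days ≥ 12 months (≈360 days) ✓; grade Band 2 < Band 3 ✗ → not eligible.
Stock Purchase Plan — status full-time ✓; service 649 days ≥ 90 days ✓; 40 hrs/wk ≥ 24 ✓; grade Band 2 < Band 5 ✗ → not eligible.
Commuter Stipend — status full-time ✓ (not excluded); service 649 days ≥ 9 months (≈270 days) ✓; rating 1 < 3 ✗ → not eligible.

Dependent Care FSA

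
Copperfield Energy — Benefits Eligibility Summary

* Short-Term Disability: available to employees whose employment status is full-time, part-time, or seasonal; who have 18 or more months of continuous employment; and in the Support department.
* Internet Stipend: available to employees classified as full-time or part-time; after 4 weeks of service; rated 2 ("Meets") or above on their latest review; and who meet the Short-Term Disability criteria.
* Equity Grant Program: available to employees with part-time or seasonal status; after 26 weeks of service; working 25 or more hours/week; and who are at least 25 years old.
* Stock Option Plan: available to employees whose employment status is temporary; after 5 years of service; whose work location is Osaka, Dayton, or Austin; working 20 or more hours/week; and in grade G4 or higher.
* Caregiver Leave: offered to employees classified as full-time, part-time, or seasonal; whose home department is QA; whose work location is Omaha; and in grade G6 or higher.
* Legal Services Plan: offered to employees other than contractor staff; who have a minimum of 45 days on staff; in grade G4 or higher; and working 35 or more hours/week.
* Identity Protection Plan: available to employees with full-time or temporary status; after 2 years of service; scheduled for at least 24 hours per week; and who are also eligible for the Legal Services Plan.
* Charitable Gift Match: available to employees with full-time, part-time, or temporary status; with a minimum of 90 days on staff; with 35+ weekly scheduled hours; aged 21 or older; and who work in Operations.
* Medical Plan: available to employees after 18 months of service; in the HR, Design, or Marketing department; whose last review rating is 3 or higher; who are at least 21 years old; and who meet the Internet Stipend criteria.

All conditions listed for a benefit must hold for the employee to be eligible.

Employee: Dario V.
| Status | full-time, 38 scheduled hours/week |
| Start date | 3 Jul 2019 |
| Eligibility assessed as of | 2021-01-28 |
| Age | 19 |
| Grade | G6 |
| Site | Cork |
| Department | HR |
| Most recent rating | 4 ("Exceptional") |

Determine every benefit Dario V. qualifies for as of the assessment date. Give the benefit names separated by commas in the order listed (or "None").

Service from 3 Jul 2019 to 2021-01-28: 575 days.
Short-Term Disability — status full-time ✓; service 575 days ≥ 18 months (≈540 days) ✓; dept HR ✗ → not eligible.
Internet Stipend — status full-time ✓; service 575 days ≥ 4 weeks (≈28 days) ✓; rating 4 ≥ 2 ✓; not eligible for Short-Term Disability ✗ → not eligible.
Equity Grant Program — status full-time ✗ (requires part-time or seasonal) → not eligible.
Stock Option Plan — status full-time ✗ (requires temporary) → not eligible.
Caregiver Leave — status full-time ✓; dept HR ✗ → not eligible.
Legal Services Plan — status full-time ✓ (not excluded); service 575 days ≥ 45 days ✓; grade G6 ≥ G4 ✓; 38 hrs/wk ≥ 35 ✓ → eligible.
Identity Protection Plan — status full-time ✓; service 575 days < 2 years (≈730 days) ✗ → not eligible.
Charitable Gift Match — status full-time ✓; service 575 days ≥ 90 days ✓; 38 hrs/wk ≥ 35 ✓; age 19 < 21 ✗ → not eligible.
Medical Plan — service 575 days ≥ 18 months (≈540 days) ✓; dept HR ✓; rating 4 ≥ 3 ✓; age 19 < 21 ✗ → not eligible.

Legal Services Plan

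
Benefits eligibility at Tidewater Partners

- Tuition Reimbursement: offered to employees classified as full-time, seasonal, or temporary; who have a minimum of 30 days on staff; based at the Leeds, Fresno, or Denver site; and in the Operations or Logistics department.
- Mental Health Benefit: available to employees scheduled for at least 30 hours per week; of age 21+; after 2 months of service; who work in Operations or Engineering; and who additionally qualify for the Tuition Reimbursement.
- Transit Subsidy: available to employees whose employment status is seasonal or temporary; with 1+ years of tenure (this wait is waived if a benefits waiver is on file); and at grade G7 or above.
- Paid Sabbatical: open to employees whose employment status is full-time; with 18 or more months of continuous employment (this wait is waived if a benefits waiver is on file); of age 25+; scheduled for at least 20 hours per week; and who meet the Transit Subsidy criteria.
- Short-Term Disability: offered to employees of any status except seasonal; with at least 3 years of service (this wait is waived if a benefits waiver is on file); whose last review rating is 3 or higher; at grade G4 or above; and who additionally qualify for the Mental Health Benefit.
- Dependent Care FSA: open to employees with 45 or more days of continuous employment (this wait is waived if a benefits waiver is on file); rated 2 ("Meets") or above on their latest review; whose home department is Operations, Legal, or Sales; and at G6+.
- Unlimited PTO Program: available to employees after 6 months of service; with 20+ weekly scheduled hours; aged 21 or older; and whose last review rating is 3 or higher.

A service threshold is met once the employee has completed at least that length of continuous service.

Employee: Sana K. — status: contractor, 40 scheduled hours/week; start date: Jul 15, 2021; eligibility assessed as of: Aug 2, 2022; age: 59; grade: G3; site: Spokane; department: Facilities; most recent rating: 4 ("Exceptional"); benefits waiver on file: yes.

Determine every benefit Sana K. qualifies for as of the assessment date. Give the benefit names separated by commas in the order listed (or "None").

Unlimited PTO Program

Service from Jul 15, 2021 to Aug 2, 2022: 383 days.
Tuition Reimbursement — status contractor ✗ (requires full-time, seasonal, or temporary) → not eligible.
Mental Health Benefit — 40 hrs/wk ≥ 30 ✓; age 59 ≥ 21 ✓; service 383 days ≥ 2 months (≈60 days) ✓; dept Facilities ✗ → not eligible.
Transit Subsidy — status contractor ✗ (requires seasonal or temporary) → not eligible.
Paid Sabbatical — status contractor ✗ (requires full-time) → not eligible.
Short-Term Disability — status contractor ✓ (not excluded); benefits waiver on file ✓; rating 4 ≥ 3 ✓; grade G3 < G4 ✗ → not eligible.
Dependent Care FSA — benefits waiver on file ✓; rating 4 ≥ 2 ✓; dept Facilities ✗ → not eligible.
Unlimited PTO Program — service 383 days ≥ 6 months (≈180 days) ✓; 40 hrs/wk ≥ 20 ✓; age 59 ≥ 21 ✓; rating 4 ≥ 3 ✓ → eligible.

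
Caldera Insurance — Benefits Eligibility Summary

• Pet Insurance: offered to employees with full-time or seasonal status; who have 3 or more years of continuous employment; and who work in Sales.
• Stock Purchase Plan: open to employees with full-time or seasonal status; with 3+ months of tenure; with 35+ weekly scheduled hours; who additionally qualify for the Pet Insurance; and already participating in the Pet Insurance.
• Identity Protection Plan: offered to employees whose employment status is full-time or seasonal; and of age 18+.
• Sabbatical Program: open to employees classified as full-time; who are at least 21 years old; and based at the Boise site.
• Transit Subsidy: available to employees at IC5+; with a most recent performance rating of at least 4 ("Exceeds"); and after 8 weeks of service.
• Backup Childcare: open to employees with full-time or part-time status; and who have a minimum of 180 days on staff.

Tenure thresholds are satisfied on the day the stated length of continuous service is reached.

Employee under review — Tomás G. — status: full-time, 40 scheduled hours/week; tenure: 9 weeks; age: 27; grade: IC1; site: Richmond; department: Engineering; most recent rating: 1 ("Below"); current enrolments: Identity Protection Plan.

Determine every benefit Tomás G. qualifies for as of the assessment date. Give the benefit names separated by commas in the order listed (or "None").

Pet Insurance — status full-time ✓; service 9 weeks < 3 years (≈1095 days) ✗ → not eligible.
Stock Purchase Plan — status full-time ✓; service 9 weeks < 3 months (≈90 days) ✗ → not eligible.
Identity Protection Plan — status full-time ✓; age 27 ≥ 18 ✓ → eligible.
Sabbatical Program — status full-time ✓; age 27 ≥ 21 ✓; site Richmond ✗ (not Boise) → not eligible.
Transit Subsidy — grade IC1 < IC5 ✗ → not eligible.
Backup Childcare — status full-time ✓; service 9 weeks < 180 days ✗ → not eligible.

Identity Protection Plan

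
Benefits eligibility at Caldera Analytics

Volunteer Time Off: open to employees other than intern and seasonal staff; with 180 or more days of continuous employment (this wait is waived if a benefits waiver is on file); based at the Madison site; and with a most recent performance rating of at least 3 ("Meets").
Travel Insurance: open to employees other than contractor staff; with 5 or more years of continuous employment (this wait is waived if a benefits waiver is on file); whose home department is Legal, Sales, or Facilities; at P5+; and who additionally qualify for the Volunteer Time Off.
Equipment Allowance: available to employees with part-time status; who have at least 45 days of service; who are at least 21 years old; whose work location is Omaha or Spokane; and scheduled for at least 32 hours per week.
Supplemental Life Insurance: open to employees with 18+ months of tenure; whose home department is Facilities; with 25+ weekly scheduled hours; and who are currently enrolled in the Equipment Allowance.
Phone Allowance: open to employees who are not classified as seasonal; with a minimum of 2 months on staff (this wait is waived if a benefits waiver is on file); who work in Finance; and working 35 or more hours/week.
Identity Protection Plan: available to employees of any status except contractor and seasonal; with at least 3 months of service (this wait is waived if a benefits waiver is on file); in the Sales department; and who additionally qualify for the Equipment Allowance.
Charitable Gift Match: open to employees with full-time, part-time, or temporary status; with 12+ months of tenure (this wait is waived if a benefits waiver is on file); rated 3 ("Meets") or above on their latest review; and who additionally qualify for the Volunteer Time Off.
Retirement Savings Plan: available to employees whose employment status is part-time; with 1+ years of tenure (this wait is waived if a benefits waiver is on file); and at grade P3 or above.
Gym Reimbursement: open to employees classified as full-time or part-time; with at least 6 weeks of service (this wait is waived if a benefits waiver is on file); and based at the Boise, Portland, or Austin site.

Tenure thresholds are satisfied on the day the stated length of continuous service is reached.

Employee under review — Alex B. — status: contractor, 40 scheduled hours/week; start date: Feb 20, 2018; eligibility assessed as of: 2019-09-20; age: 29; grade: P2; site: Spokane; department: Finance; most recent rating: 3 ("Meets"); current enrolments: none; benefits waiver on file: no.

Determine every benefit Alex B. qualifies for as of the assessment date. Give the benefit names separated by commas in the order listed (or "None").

Phone Allowance

Service from Feb 20, 2018 to 2019-09-20: 577 days.
Volunteer Time Off — status contractor ✓ (not excluded); no waiver, service 577 days ≥ 180 days ✓; site Spokane ✗ (not Madison) → not eligible.
Travel Insurance — status contractor ✗ (excluded) → not eligible.
Equipment Allowance — status contractor ✗ (requires part-time) → not eligible.
Supplemental Life Insurance — service 577 days ≥ 18 months (≈540 days) ✓; dept Finance ✗ → not eligible.
Phone Allowance — status contractor ✓ (not excluded); no waiver, service 577 days ≥ 2 months (≈60 days) ✓; dept Finance ✓; 40 hrs/wk ≥ 35 ✓ → eligible.
Identity Protection Plan — status contractor ✗ (excluded) → not eligible.
Charitable Gift Match — status contractor ✗ (requires full-time, part-time, or temporary) → not eligible.
Retirement Savings Plan — status contractor ✗ (requires part-time) → not eligible.
Gym Reimbursement — status contractor ✗ (requires full-time or part-time) → not eligible.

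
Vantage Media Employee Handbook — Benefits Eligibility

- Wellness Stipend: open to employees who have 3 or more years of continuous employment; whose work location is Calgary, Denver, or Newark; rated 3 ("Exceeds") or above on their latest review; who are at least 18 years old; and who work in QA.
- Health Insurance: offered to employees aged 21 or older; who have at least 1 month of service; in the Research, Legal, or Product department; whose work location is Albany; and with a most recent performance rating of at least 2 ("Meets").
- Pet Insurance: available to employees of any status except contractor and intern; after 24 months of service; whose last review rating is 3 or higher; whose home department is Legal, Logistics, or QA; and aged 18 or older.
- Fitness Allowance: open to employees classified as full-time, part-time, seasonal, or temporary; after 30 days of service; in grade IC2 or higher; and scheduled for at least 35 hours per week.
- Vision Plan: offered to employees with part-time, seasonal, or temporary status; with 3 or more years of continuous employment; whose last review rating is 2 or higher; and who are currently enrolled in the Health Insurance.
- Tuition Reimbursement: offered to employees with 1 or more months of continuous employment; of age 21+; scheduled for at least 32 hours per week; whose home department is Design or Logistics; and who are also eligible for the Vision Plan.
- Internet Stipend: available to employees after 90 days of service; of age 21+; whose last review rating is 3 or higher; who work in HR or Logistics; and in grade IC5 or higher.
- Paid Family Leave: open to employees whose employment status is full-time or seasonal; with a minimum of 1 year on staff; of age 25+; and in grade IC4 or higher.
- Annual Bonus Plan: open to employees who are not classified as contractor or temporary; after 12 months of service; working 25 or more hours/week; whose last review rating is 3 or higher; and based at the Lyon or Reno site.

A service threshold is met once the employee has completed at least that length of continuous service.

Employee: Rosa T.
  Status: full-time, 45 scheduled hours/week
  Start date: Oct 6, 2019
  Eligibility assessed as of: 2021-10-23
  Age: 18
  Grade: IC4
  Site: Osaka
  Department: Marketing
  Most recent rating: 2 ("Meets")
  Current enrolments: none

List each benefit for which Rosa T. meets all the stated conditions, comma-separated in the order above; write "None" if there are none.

Fitness Allowance

Service from Oct 6, 2019 to 2021-10-23: 748 days.
Wellness Stipend — service 748 days < 3 years (≈1095 days) ✗ → not eligible.
Health Insurance — age 18 < 21 ✗ → not eligible.
Pet Insurance — status full-time ✓ (not excluded); service 748 days ≥ 24 months (≈720 days) ✓; rating 2 < 3 ✗ → not eligible.
Fitness Allowance — status full-time ✓; service 748 days ≥ 30 days ✓; grade IC4 ≥ IC2 ✓; 45 hrs/wk ≥ 35 ✓ → eligible.
Vision Plan — status full-time ✗ (requires part-time, seasonal, or temporary) → not eligible.
Tuition Reimbursement — service 748 days ≥ 1 month (≈30 days) ✓; age 18 < 21 ✗ → not eligible.
Internet Stipend — service 748 days ≥ 90 days ✓; age 18 < 21 ✗ → not eligible.
Paid Family Leave — status full-time ✓; service 748 days ≥ 1 year (≈365 days) ✓; age 18 < 25 ✗ → not eligible.
Annual Bonus Plan — status full-time ✓ (not excluded); service 748 days ≥ 12 months (≈360 days) ✓; 45 hrs/wk ≥ 25 ✓; rating 2 < 3 ✗ → not eligible.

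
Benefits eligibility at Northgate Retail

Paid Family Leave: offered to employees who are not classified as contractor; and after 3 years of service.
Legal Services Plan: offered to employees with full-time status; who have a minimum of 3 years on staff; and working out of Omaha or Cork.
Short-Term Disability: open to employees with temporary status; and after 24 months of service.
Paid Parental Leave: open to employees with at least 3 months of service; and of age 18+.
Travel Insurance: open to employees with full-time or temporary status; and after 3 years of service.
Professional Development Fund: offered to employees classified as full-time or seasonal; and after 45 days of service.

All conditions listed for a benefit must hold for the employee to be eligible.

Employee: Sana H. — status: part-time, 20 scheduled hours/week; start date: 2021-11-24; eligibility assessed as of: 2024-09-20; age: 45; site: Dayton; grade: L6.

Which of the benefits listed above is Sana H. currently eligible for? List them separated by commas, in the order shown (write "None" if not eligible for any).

Service from 2021-11-24 to 2024-09-20: 1031 days.
Paid Family Leave — status part-time ✓ (not excluded); service 1031 days < 3 years (≈1095 days) ✗ → not eligible.
Legal Services Plan — status part-time ✗ (requires full-time) → not eligible.
Short-Term Disability — status part-time ✗ (requires temporary) → not eligible.
Paid Parental Leave — service 1031 days ≥ 3 months (≈90 days) ✓; age 45 ≥ 18 ✓ → eligible.
Travel Insurance — status part-time ✗ (requires full-time or temporary) → not eligible.
Professional Development Fund — status part-time ✗ (requires full-time or seasonal) → not eligible.

Paid Parental Leave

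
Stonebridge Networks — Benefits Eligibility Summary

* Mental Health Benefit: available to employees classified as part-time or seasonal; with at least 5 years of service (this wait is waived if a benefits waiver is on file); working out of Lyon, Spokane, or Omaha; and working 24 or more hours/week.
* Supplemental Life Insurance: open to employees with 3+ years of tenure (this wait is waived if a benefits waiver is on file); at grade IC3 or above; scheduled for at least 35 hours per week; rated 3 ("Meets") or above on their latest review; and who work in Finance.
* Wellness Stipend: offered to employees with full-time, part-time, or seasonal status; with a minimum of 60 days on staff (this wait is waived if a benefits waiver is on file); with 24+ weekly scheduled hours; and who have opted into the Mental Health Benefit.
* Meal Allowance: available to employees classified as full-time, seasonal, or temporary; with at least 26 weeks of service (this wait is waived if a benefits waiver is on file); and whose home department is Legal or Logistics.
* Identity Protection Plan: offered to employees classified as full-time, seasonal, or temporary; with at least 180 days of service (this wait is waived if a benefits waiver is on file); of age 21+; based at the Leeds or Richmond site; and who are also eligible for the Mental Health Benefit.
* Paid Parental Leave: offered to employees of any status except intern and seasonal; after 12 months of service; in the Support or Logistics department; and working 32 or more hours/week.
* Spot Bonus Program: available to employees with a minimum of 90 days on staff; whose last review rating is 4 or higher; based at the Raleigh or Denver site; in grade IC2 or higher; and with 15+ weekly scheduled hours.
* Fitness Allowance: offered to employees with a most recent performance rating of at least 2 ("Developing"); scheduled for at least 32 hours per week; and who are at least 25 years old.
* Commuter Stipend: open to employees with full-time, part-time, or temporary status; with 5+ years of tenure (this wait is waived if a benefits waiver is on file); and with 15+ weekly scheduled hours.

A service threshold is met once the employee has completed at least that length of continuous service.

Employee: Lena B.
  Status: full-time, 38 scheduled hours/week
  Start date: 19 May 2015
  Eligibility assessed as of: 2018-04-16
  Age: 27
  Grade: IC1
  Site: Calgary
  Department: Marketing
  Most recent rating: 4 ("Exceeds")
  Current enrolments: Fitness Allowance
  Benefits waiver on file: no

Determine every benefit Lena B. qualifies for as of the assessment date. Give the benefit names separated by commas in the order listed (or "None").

Service from 19 May 2015 to 2018-04-16: 1063 days.
Mental Health Benefit — status full-time ✗ (requires part-time or seasonal) → not eligible.
Supplemental Life Insurance — no waiver, service 1063 days < 3 years (≈1095 days) ✗ → not eligible.
Wellness Stipend — status full-time ✓; no waiver, service 1063 days ≥ 60 days ✓; 38 hrs/wk ≥ 24 ✓; not enrolled in Mental Health Benefit ✗ → not eligible.
Meal Allowance — status full-time ✓; no waiver, service 1063 days ≥ 26 weeks (≈182 days) ✓; dept Marketing ✗ → not eligible.
Identity Protection Plan — status full-time ✓; no waiver, service 1063 days ≥ 180 days ✓; age 27 ≥ 21 ✓; site Calgary ✗ (not Leeds or Richmond) → not eligible.
Paid Parental Leave — status full-time ✓ (not excluded); service 1063 days ≥ 12 months (≈360 days) ✓; dept Marketing ✗ → not eligible.
Spot Bonus Program — service 1063 days ≥ 90 days ✓; rating 4 ≥ 4 ✓; site Calgary ✗ (not Raleigh or Denver) → not eligible.
Fitness Allowance — rating 4 ≥ 2 ✓; 38 hrs/wk ≥ 32 ✓; age 27 ≥ 25 ✓ → eligible.
Commuter Stipend — status full-time ✓; no waiver, service 1063 days < 5 years (≈1825 days) ✗ → not eligible.

Fitness Allowance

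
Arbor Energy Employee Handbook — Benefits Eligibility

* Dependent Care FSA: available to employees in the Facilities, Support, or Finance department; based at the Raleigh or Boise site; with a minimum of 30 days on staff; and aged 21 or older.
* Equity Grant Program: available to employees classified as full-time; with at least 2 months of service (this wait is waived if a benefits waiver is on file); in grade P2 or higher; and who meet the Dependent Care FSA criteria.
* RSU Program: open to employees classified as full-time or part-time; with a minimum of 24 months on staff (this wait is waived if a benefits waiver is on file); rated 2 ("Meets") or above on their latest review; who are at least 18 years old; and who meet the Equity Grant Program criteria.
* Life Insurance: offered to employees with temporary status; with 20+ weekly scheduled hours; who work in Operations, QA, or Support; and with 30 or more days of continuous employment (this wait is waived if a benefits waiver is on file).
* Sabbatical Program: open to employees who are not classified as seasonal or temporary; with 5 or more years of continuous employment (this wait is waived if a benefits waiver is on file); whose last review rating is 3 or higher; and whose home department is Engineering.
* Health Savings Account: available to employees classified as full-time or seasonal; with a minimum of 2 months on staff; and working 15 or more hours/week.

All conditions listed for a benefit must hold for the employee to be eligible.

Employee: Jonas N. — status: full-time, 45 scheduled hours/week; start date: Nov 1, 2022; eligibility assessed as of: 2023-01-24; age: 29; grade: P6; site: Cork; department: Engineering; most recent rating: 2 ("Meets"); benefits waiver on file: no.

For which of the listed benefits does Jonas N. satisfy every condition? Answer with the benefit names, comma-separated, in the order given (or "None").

Health Savings Account

Service from Nov 1, 2022 to 2023-01-24: 84 days.
Dependent Care FSA — dept Engineering ✗ → not eligible.
Equity Grant Program — status full-time ✓; no waiver, service 84 days ≥ 2 months (≈60 days) ✓; grade P6 ≥ P2 ✓; not eligible for Dependent Care FSA ✗ → not eligible.
RSU Program — status full-time ✓; no waiver, service 84 days < 24 months (≈720 days) ✗ → not eligible.
Life Insurance — status full-time ✗ (requires temporary) → not eligible.
Sabbatical Program — status full-time ✓ (not excluded); no waiver, service 84 days < 5 years (≈1825 days) ✗ → not eligible.
Health Savings Account — status full-time ✓; service 84 days ≥ 2 months (≈60 days) ✓; 45 hrs/wk ≥ 15 ✓ → eligible.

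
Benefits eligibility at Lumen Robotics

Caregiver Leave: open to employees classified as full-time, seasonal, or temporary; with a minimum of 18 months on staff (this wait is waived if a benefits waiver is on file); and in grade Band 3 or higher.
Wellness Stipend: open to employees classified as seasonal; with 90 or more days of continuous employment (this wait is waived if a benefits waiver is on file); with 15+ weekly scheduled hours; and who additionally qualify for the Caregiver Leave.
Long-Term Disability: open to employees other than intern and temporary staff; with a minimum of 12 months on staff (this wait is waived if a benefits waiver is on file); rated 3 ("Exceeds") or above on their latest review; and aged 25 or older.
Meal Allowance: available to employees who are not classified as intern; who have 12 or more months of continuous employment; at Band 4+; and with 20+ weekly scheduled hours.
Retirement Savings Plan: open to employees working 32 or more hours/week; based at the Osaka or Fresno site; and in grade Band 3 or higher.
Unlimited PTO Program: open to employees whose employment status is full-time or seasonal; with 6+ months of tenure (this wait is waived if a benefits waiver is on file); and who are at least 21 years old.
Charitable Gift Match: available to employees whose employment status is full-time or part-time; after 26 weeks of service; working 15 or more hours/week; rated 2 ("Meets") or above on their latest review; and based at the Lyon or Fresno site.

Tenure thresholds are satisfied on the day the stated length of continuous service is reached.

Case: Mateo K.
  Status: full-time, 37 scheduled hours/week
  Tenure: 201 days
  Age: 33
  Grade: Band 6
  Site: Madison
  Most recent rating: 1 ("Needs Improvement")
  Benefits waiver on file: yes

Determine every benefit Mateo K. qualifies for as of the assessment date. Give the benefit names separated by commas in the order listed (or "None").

Caregiver Leave, Unlimited PTO Program

Caregiver Leave — status full-time ✓; benefits waiver on file ✓; grade Band 6 ≥ Band 3 ✓ → eligible.
Wellness Stipend — status full-time ✗ (requires seasonal) → not eligible.
Long-Term Disability — status full-time ✓ (not excluded); benefits waiver on file ✓; rating 1 < 3 ✗ → not eligible.
Meal Allowance — status full-time ✓ (not excluded); service 201 days < 12 months (≈360 days) ✗ → not eligible.
Retirement Savings Plan — 37 hrs/wk ≥ 32 ✓; site Madison ✗ (not Osaka or Fresno) → not eligible.
Unlimited PTO Program — status full-time ✓; benefits waiver on file ✓; age 33 ≥ 21 ✓ → eligible.
Charitable Gift Match — status full-time ✓; service 201 days ≥ 26 weeks (≈182 days) ✓; 37 hrs/wk ≥ 15 ✓; rating 1 < 2 ✗ → not eligible.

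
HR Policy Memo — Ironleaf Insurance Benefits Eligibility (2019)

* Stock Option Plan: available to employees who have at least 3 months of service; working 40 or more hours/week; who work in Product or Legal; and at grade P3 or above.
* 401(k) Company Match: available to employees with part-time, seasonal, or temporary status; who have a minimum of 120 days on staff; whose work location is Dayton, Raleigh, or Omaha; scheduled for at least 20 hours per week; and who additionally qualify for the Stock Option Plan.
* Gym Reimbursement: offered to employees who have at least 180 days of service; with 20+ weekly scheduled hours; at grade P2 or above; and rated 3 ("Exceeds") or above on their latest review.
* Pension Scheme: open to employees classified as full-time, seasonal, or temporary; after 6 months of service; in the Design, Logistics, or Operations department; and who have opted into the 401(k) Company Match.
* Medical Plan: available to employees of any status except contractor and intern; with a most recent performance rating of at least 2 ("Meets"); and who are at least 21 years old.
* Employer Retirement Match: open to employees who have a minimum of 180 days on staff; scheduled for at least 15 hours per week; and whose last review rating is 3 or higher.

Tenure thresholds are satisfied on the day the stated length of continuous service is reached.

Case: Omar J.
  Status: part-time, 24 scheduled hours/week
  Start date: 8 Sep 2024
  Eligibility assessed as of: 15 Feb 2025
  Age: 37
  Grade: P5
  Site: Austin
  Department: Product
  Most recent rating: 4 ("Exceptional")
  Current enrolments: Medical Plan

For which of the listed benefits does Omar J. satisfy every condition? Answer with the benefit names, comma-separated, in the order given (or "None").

Medical Plan

Service from 8 Sep 2024 to 15 Feb 2025: 160 days.
Stock Option Plan — service 160 days ≥ 3 months (≈90 days) ✓; 24 hrs/wk < 40 ✗ → not eligible.
401(k) Company Match — status part-time ✓; service 160 days ≥ 120 days ✓; site Austin ✗ (not Dayton, Raleigh, or Omaha) → not eligible.
Gym Reimbursement — service 160 days < 180 days ✗ → not eligible.
Pension Scheme — status part-time ✗ (requires full-time, seasonal, or temporary) → not eligible.
Medical Plan — status part-time ✓ (not excluded); rating 4 ≥ 2 ✓; age 37 ≥ 21 ✓ → eligible.
Employer Retirement Match — service 160 days < 180 days ✗ → not eligible.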